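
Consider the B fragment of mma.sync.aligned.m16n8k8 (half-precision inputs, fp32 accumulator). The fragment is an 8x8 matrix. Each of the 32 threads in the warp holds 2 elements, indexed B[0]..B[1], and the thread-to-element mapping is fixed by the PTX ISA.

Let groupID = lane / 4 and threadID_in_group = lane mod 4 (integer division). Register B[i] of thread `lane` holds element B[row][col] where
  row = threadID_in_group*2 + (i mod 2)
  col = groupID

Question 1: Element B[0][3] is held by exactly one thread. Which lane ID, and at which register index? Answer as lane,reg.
c=3⇒gr=3  r=0⇒th=0,odd=0
L=3*4+0=12  i=0=0

12,0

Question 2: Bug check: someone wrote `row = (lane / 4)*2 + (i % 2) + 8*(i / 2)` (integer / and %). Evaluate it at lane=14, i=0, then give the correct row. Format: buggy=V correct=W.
`(lane / 4)*2 + (i % 2) + 8*(i / 2)`[14,0]->6
lane 14: g=3 (14/4), t=2 (14%4)
i=0: r=2*2+0=4, c=g=3
row: 6 vs 4

buggy=6 correct=4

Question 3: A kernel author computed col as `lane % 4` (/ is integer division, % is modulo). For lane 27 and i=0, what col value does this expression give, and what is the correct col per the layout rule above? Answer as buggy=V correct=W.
buggy=3 correct=6

`lane % 4`[27,0]->3
27: gid=6,tid=3
[0] (3*2+0,6) = (6,6)
col: 3 vs 6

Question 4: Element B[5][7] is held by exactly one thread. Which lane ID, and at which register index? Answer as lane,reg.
30,1

c=7→G=7  r=5→T=2,p=1
L=7*4+2=30  i=1=1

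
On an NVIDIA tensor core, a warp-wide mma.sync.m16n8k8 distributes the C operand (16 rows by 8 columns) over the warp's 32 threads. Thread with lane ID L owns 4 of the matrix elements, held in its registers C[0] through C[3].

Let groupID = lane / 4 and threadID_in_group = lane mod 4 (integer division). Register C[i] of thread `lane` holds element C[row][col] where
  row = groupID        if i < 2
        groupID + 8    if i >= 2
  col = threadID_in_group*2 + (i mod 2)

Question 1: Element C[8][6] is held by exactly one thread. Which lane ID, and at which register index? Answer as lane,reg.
r: 8->gid=0,r8=1  c: 6->tid=3,i&1=0
L=0*4+3=3  i=1*2+0=2

3,2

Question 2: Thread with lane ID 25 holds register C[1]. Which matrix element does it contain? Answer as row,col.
6,3

lane 25->25/4=6, 25 mod 4=1
i=1  r:6+0->6  c:2·1+1->3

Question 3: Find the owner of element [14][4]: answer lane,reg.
r:14=>grp=6,rB=1  c:4=>tig=2,lo=0
L=6*4+2=26  i=1*2+0=2

26,2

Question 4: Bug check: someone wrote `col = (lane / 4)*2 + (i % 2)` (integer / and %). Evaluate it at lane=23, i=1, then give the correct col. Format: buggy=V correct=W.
buggy=11 correct=7

`(lane / 4)*2 + (i % 2)`[23,1]->11
23: gid=5,tid=3
[1] (5+0,3*2+1) = (5,7)
col: 11 vs 7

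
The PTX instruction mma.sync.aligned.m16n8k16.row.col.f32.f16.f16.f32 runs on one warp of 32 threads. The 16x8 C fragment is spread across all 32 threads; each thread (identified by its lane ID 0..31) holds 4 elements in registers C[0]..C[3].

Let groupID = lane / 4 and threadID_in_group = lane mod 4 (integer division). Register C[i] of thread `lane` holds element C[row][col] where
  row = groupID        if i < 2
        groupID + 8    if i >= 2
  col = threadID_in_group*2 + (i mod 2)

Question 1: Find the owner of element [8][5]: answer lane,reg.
r=8→G=0,rhi=1  c=5→T=2,p=1
L=0*4+2=2  i=1*2+1=3

2,3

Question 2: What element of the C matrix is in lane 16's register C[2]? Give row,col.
16: gr=4,th=0
[2] (4+8,0*2+0) = (12,0)

12,0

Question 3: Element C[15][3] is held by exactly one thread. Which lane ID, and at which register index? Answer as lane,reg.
r=15->g=7,rb=1  c=3->t=1,b0=1
L=7*4+1=29  i=1*2+1=3

29,3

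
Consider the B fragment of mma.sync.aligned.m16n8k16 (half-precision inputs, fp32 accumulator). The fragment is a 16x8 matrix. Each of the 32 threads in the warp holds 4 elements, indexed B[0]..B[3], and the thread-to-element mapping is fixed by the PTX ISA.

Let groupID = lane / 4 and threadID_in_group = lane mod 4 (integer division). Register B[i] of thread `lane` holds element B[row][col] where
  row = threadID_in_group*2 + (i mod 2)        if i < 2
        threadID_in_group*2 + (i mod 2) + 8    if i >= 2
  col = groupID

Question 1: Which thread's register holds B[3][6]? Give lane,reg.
c=6⇒gr=6  r=3⇒Rb=0,th=1,odd=1
L=6*4+1=25  i=0*2+1=1

25,1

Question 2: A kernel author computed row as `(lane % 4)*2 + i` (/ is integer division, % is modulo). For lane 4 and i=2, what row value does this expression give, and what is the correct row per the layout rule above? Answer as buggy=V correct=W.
`(lane % 4)*2 + i`[4,2]->2
L=4->gid=4>>2=1, tid=4&3=0
[2]->row 0·2+0+8=8  col gid=1
row: 2 vs 8

buggy=2 correct=8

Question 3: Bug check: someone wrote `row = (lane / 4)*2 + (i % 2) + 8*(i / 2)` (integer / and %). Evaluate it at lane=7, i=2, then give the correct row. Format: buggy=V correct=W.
`(lane / 4)*2 + (i % 2) + 8*(i / 2)`[7,2]→10
lane 7: G=1 (7/4), T=3 (7%4)
i=2: r=3*2+0+8=14, c=G=1
row: 10 vs 14

buggy=10 correct=14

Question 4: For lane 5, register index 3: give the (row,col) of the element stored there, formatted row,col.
lane 5: G=1 (5/4), T=1 (5%4)
i=3: r=1*2+1+8=11, c=G=1

11,1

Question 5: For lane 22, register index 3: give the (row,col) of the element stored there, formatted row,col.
lane 22->22/4=5, 22 mod 4=2
i=3  r:2·2+1+8->13  c:5

13,5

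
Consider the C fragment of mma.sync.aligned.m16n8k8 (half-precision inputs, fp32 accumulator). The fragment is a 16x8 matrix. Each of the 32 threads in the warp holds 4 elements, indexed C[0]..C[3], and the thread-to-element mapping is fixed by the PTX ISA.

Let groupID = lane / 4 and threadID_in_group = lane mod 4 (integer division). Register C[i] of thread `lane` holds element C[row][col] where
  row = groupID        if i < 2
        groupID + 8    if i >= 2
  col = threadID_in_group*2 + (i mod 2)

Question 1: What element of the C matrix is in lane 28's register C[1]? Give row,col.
7,1

lane 28: g=7 (28/4), t=0 (28%4)
i=1: r=7+0=7, c=0*2+1=1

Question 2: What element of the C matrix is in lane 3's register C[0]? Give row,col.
0,6

lane 3→3/4=0, 3 mod 4=3
i=0  r:0+0→0  c:2·3+0→6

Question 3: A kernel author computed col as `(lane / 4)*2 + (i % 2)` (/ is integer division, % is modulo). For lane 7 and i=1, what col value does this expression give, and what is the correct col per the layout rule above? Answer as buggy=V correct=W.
`(lane / 4)*2 + (i % 2)`[7,1]->3
L=7->g=7>>2=1, t=7&3=3
[1]->row 1+0=1  col 3·2+1=7
col: 3 vs 7

buggy=3 correct=7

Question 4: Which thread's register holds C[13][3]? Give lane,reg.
r:13=>grp=5,rB=1  c:3=>tig=1,lo=1
L=5*4+1=21  i=1*2+1=3

21,3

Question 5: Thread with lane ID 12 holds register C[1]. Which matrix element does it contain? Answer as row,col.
lane 12: G=3 (12/4), T=0 (12%4)
i=1: r=3+0=3, c=0*2+1=1

3,1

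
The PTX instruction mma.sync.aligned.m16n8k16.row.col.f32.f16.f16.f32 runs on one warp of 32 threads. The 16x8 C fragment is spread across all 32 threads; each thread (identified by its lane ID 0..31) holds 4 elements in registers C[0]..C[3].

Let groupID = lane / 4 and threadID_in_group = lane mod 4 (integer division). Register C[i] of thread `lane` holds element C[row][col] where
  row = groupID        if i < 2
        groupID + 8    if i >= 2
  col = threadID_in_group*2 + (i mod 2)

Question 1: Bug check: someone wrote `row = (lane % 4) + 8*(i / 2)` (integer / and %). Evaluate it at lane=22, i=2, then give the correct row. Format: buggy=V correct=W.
buggy=10 correct=13

`(lane % 4) + 8*(i / 2)`[22,2]=>10
lane 22: grp=5 (22/4), tig=2 (22%4)
i=2: r=5+8=13, c=2*2+0=4
row: 10 vs 13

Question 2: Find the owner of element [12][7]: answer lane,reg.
r=12→G=4,rhi=1  c=7→T=3,p=1
L=4*4+3=19  i=1*2+1=3

19,3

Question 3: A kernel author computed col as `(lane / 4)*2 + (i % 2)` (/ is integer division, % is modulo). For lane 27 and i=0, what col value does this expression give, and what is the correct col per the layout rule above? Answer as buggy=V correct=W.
buggy=12 correct=6

`(lane / 4)*2 + (i % 2)`[27,0]->12
lane 27: g=6 (27/4), t=3 (27%4)
i=0: r=6+0=6, c=3*2+0=6
col: 12 vs 6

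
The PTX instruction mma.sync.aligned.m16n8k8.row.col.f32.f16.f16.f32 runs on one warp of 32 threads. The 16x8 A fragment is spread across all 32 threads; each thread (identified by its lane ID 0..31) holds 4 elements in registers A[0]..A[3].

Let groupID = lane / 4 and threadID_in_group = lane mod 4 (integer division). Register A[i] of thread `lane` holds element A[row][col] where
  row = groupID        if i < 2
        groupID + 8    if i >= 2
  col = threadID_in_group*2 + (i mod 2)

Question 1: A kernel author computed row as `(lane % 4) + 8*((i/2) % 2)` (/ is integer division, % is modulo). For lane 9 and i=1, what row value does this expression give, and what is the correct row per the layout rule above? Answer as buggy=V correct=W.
`(lane % 4) + 8*((i/2) % 2)`[9,1]->1
lane 9->9/4=2, 9 mod 4=1
i=1  r:2+0->2  c:2·1+1->3
row: 1 vs 2

buggy=1 correct=2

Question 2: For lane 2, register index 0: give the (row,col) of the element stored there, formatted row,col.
lane 2: g=0 (2/4), t=2 (2%4)
i=0: r=0+0=0, c=2*2+0=4

0,4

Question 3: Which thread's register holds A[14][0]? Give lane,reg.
r=14→G=6,rhi=1  c=0→T=0,p=0
L=6*4+0=24  i=1*2+0=2

24,2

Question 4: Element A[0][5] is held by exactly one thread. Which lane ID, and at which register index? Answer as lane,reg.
2,1

r=0⇒gr=0,Rb=0  c=5⇒th=2,odd=1
L=0*4+2=2  i=0*2+1=1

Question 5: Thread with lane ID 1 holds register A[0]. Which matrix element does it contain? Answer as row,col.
1: g=0,t=1
[0] (0+0,1*2+0) = (0,2)

0,2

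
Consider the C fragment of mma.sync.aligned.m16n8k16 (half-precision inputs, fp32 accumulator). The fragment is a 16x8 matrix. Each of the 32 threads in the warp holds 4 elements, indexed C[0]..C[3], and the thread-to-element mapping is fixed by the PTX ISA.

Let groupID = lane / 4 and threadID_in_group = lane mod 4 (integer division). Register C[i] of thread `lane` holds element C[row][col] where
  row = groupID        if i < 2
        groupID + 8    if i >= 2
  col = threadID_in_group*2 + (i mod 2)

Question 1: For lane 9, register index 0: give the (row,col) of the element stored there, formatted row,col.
lane 9→9/4=2, 9 mod 4=1
i=0  r:2+0→2  c:2·1+0→2

2,2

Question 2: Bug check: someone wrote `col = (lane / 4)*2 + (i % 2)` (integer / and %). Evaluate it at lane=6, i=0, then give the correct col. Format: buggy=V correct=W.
`(lane / 4)*2 + (i % 2)`[6,0]⇒2
6: gr=1,th=2
[0] (1+0,2*2+0) = (1,4)
col: 2 vs 4

buggy=2 correct=4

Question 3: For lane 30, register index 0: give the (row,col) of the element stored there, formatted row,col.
lane 30: g=7 (30/4), t=2 (30%4)
i=0: r=7+0=7, c=2*2+0=4

7,4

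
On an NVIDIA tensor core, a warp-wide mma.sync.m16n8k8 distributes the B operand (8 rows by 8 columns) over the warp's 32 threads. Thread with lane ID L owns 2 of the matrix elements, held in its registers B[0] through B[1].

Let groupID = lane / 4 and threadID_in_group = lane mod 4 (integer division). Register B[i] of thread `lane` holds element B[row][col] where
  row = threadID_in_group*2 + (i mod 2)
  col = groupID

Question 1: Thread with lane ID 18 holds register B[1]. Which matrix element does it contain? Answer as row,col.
L=18->gid=18>>2=4, tid=18&3=2
[1]->row 2·2+1=5  col gid=4

5,4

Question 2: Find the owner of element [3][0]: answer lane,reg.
1,1

c=0→G=0  r=3→T=1,p=1
L=0*4+1=1  i=1=1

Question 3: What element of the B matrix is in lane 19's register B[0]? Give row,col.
6,4

lane 19: g=4 (19/4), t=3 (19%4)
i=0: r=3*2+0=6, c=g=4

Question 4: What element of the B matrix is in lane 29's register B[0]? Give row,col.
2,7

L=29=>grp=29>>2=7, tig=29&3=1
[0]=>row 1·2+0=2  col grp=7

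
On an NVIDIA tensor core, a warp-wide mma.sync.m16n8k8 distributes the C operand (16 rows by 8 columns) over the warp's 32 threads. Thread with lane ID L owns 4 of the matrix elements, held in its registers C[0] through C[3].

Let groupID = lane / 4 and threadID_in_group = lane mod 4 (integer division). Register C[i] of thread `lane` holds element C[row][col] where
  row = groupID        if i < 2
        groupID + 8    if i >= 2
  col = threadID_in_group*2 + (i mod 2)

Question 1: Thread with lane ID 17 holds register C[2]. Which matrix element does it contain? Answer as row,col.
17: g=4,t=1
[2] (4+8,1*2+0) = (12,2)

12,2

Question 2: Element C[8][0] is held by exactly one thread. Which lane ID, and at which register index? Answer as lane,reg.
0,2

r:8=>grp=0,rB=1  c:0=>tig=0,lo=0
L=0*4+0=0  i=1*2+0=2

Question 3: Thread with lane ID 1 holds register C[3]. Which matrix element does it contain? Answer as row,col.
8,3

lane 1: grp=0 (1/4), tig=1 (1%4)
i=3: r=0+8=8, c=1*2+1=3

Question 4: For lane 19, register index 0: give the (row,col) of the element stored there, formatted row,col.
lane 19: G=4 (19/4), T=3 (19%4)
i=0: r=4+0=4, c=3*2+0=6

4,6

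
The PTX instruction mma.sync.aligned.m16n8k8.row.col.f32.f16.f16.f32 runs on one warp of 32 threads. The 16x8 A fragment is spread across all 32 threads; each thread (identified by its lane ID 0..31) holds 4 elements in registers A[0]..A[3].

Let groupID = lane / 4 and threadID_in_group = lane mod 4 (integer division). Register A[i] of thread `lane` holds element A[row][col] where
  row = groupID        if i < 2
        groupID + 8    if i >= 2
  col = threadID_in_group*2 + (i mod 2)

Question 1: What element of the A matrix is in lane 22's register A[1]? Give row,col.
22: grp=5,tig=2
[1] (5+0,2*2+1) = (5,5)

5,5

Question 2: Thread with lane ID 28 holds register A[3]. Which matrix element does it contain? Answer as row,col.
15,1

L=28→G=28>>2=7, T=28&3=0
[3]→row 7+8=15  col 0·2+1=1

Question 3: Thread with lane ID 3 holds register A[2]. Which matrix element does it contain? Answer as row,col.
L=3⇒gr=3>>2=0, th=3&3=3
[2]⇒row 0+8=8  col 3·2+0=6

8,6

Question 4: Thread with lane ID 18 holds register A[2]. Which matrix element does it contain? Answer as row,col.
L=18→G=18>>2=4, T=18&3=2
[2]→row 4+8=12  col 2·2+0=4

12,4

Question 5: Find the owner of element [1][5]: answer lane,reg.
r=1⇒gr=1,Rb=0  c=5⇒th=2,odd=1
L=1*4+2=6  i=0*2+1=1

6,1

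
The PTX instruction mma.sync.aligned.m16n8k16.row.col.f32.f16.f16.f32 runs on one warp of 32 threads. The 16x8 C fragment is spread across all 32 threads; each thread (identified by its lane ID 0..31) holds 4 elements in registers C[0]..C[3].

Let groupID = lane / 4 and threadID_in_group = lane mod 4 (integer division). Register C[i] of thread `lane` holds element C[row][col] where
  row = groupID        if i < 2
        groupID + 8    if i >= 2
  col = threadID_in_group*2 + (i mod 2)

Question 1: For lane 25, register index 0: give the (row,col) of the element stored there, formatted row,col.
6,2

L=25→G=25>>2=6, T=25&3=1
[0]→row 6+0=6  col 1·2+0=2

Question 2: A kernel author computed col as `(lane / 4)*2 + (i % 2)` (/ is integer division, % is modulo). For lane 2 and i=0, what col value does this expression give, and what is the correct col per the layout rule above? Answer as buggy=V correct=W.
buggy=0 correct=4

`(lane / 4)*2 + (i % 2)`[2,0]=>0
lane 2: grp=0 (2/4), tig=2 (2%4)
i=0: r=0+0=0, c=2*2+0=4
col: 0 vs 4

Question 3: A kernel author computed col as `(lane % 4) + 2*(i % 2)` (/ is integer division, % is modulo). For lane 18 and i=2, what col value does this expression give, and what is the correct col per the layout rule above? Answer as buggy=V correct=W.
`(lane % 4) + 2*(i % 2)`[18,2]->2
L=18->g=18>>2=4, t=18&3=2
[2]->row 4+8=12  col 2·2+0=4
col: 2 vs 4

buggy=2 correct=4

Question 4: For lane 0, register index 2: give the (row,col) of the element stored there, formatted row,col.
lane 0->0/4=0, 0 mod 4=0
i=2  r:0+8->8  c:2·0+0->0

8,0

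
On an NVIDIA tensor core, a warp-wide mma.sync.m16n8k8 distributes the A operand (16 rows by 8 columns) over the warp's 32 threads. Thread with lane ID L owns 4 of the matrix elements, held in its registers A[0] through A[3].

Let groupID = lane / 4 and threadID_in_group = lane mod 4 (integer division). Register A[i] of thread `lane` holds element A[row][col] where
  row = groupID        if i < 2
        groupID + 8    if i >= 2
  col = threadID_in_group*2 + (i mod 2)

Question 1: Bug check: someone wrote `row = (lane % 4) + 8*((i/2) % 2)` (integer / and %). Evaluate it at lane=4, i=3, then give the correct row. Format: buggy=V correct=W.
buggy=8 correct=9

`(lane % 4) + 8*((i/2) % 2)`[4,3]->8
4: gid=1,tid=0
[3] (1+8,0*2+1) = (9,1)
row: 8 vs 9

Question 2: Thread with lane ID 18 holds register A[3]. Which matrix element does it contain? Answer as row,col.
12,5

lane 18->18/4=4, 18 mod 4=2
i=3  r:4+8->12  c:2·2+1->5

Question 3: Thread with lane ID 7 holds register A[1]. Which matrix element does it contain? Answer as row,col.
7: grp=1,tig=3
[1] (1+0,3*2+1) = (1,7)

1,7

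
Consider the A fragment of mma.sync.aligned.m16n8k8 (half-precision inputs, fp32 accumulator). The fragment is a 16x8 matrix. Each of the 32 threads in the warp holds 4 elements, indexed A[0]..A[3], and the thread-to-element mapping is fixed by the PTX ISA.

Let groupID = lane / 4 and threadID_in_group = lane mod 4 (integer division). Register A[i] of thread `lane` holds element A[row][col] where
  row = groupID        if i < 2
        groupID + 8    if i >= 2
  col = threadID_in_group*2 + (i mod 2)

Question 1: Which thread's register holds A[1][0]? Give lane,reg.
r=1→G=1,rhi=0  c=0→T=0,p=0
L=1*4+0=4  i=0*2+0=0

4,0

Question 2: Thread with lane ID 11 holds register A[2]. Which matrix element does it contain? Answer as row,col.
lane 11=>11/4=2, 11 mod 4=3
i=2  r:2+8=>10  c:2·3+0=>6

10,6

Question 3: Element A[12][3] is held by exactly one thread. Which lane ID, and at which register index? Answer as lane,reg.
17,3

r=12→G=4,rhi=1  c=3→T=1,p=1
L=4*4+1=17  i=1*2+1=3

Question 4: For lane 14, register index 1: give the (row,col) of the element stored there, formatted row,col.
lane 14: G=3 (14/4), T=2 (14%4)
i=1: r=3+0=3, c=2*2+1=5

3,5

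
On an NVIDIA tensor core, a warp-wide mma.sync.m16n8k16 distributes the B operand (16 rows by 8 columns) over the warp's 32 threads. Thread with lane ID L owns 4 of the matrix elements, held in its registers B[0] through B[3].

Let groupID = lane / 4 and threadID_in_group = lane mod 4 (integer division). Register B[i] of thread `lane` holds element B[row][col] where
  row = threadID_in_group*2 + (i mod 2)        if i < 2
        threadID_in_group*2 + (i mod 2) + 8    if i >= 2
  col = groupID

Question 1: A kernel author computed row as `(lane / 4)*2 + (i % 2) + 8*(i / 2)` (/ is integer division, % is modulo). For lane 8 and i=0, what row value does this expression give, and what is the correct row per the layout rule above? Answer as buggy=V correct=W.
buggy=4 correct=0

`(lane / 4)*2 + (i % 2) + 8*(i / 2)`[8,0]⇒4
lane 8: gr=2 (8/4), th=0 (8%4)
i=0: r=0*2+0+0=0, c=gr=2
row: 4 vs 0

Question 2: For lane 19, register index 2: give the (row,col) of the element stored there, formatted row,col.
14,4

19: G=4,T=3
[2] (3*2+0+8,4) = (14,4)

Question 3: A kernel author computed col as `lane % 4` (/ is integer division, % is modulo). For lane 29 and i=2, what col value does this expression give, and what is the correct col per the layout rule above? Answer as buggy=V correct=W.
buggy=1 correct=7

`lane % 4`[29,2]⇒1
29: gr=7,th=1
[2] (1*2+0+8,7) = (10,7)
col: 1 vs 7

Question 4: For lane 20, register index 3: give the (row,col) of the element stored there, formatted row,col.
lane 20→20/4=5, 20 mod 4=0
i=3  r:2·0+1+8→9  c:5

9,5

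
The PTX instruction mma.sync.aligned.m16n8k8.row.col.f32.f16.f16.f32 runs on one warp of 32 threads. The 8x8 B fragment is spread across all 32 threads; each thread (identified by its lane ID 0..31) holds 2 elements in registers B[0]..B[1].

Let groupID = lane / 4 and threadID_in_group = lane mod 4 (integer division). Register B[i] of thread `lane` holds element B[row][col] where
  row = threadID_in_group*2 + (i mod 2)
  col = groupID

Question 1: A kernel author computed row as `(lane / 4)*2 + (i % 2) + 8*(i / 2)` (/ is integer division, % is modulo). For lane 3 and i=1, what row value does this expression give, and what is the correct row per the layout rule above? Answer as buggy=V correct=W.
`(lane / 4)*2 + (i % 2) + 8*(i / 2)`[3,1]=>1
lane 3=>3/4=0, 3 mod 4=3
i=1  r:2·3+1=>7  c:0
row: 1 vs 7

buggy=1 correct=7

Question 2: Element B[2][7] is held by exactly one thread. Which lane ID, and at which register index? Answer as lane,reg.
c: 7->gid=7  r: 2->tid=1,i&1=0
L=7*4+1=29  i=0=0

29,0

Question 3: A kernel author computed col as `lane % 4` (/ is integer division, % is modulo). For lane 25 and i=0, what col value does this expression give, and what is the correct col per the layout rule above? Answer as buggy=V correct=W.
`lane % 4`[25,0]→1
lane 25→25/4=6, 25 mod 4=1
i=0  r:2·1+0→2  c:6
col: 1 vs 6

buggy=1 correct=6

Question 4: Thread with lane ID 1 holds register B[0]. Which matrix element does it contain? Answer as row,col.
2,0

lane 1: gr=0 (1/4), th=1 (1%4)
i=0: r=1*2+0=2, c=gr=0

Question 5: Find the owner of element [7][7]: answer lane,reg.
31,1

c=7->g=7  r=7->t=3,b0=1
L=7*4+3=31  i=1=1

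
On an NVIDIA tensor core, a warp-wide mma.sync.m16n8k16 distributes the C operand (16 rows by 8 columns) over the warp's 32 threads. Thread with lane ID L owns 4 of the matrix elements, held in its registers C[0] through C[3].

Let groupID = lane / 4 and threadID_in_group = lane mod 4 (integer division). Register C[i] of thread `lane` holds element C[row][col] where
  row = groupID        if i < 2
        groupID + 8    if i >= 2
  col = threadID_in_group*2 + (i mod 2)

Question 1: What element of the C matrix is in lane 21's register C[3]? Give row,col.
21: gr=5,th=1
[3] (5+8,1*2+1) = (13,3)

13,3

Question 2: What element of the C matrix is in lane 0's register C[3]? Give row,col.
8,1

lane 0->0/4=0, 0 mod 4=0
i=3  r:0+8->8  c:2·0+1->1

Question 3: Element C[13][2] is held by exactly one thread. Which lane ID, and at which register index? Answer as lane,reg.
r:13=>grp=5,rB=1  c:2=>tig=1,lo=0
L=5*4+1=21  i=1*2+0=2

21,2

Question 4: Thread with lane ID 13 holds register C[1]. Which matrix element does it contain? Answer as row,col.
3,3

lane 13: gid=3 (13/4), tid=1 (13%4)
i=1: r=3+0=3, c=1*2+1=3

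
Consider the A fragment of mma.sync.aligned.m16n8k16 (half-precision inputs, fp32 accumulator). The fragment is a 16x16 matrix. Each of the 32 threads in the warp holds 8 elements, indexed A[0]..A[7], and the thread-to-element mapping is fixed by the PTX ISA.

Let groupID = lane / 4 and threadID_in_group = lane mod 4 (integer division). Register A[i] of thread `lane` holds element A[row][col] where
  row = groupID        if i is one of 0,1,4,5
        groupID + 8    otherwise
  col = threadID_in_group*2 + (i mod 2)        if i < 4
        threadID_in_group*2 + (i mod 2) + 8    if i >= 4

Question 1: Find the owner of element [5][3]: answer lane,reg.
r: 5->gid=5,r8=0  c: 3->c8=0,tid=1,i&1=1
L=5*4+1=21  i=0*4+0*2+1=1

21,1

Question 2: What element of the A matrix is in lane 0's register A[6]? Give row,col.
lane 0->0/4=0, 0 mod 4=0
i=6  r:0+8->8  c:2·0+0+8->8

8,8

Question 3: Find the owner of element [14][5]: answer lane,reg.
26,3

r=14->g=6,rb=1  c=5->cb=0,t=2,b0=1
L=6*4+2=26  i=0*4+1*2+1=3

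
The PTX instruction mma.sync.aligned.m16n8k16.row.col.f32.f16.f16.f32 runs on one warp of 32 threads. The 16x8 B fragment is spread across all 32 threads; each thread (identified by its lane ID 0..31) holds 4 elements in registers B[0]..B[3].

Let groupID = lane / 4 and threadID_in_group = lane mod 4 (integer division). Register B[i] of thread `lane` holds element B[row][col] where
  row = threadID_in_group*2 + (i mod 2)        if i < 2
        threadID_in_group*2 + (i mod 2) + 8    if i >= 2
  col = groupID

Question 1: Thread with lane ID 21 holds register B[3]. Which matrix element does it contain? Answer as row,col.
11,5

lane 21: gr=5 (21/4), th=1 (21%4)
i=3: r=1*2+1+8=11, c=gr=5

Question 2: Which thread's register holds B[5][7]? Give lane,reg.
c=7→G=7  r=5→rhi=0,T=2,p=1
L=7*4+2=30  i=0*2+1=1

30,1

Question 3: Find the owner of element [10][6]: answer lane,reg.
25,2

c:6=>grp=6  r:10=>rB=1,tig=1,lo=0
L=6*4+1=25  i=1*2+0=2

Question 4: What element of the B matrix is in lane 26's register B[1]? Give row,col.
lane 26: gr=6 (26/4), th=2 (26%4)
i=1: r=2*2+1+0=5, c=gr=6

5,6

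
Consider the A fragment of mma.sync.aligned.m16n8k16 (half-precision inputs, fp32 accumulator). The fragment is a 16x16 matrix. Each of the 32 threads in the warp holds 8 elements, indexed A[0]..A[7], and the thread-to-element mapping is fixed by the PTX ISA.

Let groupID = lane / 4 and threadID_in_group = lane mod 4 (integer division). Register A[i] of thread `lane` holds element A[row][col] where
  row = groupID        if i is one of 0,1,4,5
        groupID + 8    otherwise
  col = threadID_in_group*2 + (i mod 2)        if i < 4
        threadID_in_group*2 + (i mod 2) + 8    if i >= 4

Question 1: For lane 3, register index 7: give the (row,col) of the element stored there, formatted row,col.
lane 3=>3/4=0, 3 mod 4=3
i=7  r:0+8=>8  c:2·3+1+8=>15

8,15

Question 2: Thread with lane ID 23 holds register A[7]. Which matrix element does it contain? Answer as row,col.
13,15

L=23->gid=23>>2=5, tid=23&3=3
[7]->row 5+8=13  col 3·2+1+8=15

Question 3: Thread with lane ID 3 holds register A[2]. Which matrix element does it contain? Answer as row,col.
lane 3→3/4=0, 3 mod 4=3
i=2  r:0+8→8  c:2·3+0+0→6

8,6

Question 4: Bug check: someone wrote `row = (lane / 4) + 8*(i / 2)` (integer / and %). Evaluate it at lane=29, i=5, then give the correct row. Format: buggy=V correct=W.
buggy=23 correct=7

`(lane / 4) + 8*(i / 2)`[29,5]->23
lane 29->29/4=7, 29 mod 4=1
i=5  r:7+0->7  c:2·1+1+8->11
row: 23 vs 7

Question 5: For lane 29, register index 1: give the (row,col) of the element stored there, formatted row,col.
L=29⇒gr=29>>2=7, th=29&3=1
[1]⇒row 7+0=7  col 1·2+1+0=3

7,3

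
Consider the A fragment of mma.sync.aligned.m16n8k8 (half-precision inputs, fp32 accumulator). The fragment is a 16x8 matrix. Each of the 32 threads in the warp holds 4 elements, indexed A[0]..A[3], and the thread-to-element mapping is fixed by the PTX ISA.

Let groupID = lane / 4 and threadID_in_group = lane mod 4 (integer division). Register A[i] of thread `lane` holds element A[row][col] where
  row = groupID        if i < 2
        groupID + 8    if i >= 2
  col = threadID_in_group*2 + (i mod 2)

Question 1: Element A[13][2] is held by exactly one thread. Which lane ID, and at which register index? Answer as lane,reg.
21,2

r=13->g=5,rb=1  c=2->t=1,b0=0
L=5*4+1=21  i=1*2+0=2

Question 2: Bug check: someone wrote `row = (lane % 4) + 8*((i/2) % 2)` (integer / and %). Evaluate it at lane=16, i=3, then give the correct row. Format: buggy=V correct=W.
`(lane % 4) + 8*((i/2) % 2)`[16,3]->8
lane 16->16/4=4, 16 mod 4=0
i=3  r:4+8->12  c:2·0+1->1
row: 8 vs 12

buggy=8 correct=12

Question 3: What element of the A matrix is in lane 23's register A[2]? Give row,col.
13,6

lane 23→23/4=5, 23 mod 4=3
i=2  r:5+8→13  c:2·3+0→6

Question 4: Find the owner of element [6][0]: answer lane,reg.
24,0

r: 6->gid=6,r8=0  c: 0->tid=0,i&1=0
L=6*4+0=24  i=0*2+0=0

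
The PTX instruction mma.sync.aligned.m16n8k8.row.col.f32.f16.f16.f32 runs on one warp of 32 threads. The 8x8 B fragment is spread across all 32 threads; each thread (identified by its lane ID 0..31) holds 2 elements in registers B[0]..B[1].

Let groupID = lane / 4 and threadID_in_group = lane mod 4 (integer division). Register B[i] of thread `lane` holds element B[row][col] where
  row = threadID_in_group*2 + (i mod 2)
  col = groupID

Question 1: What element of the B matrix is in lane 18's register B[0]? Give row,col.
4,4

L=18⇒gr=18>>2=4, th=18&3=2
[0]⇒row 2·2+0=4  col gr=4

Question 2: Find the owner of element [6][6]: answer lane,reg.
27,0

c=6→G=6  r=6→T=3,p=0
L=6*4+3=27  i=0=0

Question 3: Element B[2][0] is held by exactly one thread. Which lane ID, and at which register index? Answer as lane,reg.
c:0=>grp=0  r:2=>tig=1,lo=0
L=0*4+1=1  i=0=0

1,0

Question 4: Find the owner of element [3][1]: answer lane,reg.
5,1

c=1⇒gr=1  r=3⇒th=1,odd=1
L=1*4+1=5  i=1=1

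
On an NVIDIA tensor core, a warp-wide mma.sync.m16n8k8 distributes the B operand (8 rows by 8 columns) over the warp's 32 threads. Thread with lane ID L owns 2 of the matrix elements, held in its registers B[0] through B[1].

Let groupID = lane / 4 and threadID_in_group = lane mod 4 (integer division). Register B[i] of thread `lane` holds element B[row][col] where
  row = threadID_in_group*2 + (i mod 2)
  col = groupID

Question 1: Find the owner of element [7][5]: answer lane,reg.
23,1

c=5->g=5  r=7->t=3,b0=1
L=5*4+3=23  i=1=1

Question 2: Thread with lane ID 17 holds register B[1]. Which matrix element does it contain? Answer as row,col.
lane 17->17/4=4, 17 mod 4=1
i=1  r:2·1+1->3  c:4

3,4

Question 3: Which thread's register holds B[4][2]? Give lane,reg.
c:2=>grp=2  r:4=>tig=2,lo=0
L=2*4+2=10  i=0=0

10,0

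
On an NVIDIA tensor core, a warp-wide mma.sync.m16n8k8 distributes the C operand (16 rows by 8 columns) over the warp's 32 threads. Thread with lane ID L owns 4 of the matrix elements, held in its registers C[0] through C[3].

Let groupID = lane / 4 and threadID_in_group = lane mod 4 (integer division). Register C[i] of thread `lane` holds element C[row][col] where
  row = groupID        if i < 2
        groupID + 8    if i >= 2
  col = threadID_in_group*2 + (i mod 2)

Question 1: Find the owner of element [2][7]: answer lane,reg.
r:2=>grp=2,rB=0  c:7=>tig=3,lo=1
L=2*4+3=11  i=0*2+1=1

11,1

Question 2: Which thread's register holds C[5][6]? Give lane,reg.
23,0

r=5→G=5,rhi=0  c=6→T=3,p=0
L=5*4+3=23  i=0*2+0=0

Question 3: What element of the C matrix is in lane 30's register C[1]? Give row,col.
7,5

lane 30: g=7 (30/4), t=2 (30%4)
i=1: r=7+0=7, c=2*2+1=5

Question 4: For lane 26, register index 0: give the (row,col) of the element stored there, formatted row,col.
lane 26: gr=6 (26/4), th=2 (26%4)
i=0: r=6+0=6, c=2*2+0=4

6,4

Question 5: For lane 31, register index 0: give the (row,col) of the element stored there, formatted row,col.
7,6

L=31=>grp=31>>2=7, tig=31&3=3
[0]=>row 7+0=7  col 3·2+0=6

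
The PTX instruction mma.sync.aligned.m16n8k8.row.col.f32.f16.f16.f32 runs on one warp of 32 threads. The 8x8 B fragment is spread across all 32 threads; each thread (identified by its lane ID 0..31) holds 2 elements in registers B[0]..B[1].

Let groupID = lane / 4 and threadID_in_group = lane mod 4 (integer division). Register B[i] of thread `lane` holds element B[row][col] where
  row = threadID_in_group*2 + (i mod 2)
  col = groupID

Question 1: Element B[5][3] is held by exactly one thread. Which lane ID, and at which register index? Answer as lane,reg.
14,1

c=3→G=3  r=5→T=2,p=1
L=3*4+2=14  i=1=1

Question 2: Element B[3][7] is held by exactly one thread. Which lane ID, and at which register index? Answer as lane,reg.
29,1

c: 7->gid=7  r: 3->tid=1,i&1=1
L=7*4+1=29  i=1=1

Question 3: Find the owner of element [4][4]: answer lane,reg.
18,0

c=4→G=4  r=4→T=2,p=0
L=4*4+2=18  i=0=0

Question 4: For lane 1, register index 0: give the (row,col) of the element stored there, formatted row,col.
lane 1: gid=0 (1/4), tid=1 (1%4)
i=0: r=1*2+0=2, c=gid=0

2,0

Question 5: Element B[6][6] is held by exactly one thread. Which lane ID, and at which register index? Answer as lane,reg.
27,0

c=6→G=6  r=6→T=3,p=0
L=6*4+3=27  i=0=0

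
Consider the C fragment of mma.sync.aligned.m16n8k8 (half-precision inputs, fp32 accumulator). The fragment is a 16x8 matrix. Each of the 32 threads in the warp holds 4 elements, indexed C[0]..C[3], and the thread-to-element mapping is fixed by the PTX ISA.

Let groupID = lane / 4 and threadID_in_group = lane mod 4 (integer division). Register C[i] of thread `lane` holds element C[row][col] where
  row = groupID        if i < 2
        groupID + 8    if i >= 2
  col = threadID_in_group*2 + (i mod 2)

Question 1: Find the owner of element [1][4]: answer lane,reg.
r: 1->gid=1,r8=0  c: 4->tid=2,i&1=0
L=1*4+2=6  i=0*2+0=0

6,0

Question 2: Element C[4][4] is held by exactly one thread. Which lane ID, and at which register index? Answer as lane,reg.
18,0

r:4=>grp=4,rB=0  c:4=>tig=2,lo=0
L=4*4+2=18  i=0*2+0=0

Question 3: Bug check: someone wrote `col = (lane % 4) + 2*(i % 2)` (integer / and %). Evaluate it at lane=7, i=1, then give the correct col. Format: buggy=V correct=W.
`(lane % 4) + 2*(i % 2)`[7,1]⇒5
7: gr=1,th=3
[1] (1+0,3*2+1) = (1,7)
col: 5 vs 7

buggy=5 correct=7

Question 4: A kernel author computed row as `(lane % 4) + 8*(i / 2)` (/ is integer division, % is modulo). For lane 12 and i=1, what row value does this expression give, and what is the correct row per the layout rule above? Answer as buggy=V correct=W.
`(lane % 4) + 8*(i / 2)`[12,1]⇒0
L=12⇒gr=12>>2=3, th=12&3=0
[1]⇒row 3+0=3  col 0·2+1=1
row: 0 vs 3

buggy=0 correct=3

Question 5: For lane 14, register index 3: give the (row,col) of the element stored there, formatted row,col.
11,5

lane 14: gid=3 (14/4), tid=2 (14%4)
i=3: r=3+8=11, c=2*2+1=5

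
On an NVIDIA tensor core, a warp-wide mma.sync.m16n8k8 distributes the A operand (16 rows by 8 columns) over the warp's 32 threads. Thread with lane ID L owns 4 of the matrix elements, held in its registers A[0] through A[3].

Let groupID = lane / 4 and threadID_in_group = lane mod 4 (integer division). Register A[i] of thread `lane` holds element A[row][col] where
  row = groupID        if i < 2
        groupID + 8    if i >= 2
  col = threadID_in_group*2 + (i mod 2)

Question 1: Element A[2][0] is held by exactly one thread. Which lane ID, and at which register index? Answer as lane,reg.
8,0

r: 2->gid=2,r8=0  c: 0->tid=0,i&1=0
L=2*4+0=8  i=0*2+0=0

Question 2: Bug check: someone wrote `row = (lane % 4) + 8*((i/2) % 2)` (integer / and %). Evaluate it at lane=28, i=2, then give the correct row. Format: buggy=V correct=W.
`(lane % 4) + 8*((i/2) % 2)`[28,2]→8
lane 28→28/4=7, 28 mod 4=0
i=2  r:7+8→15  c:2·0+0→0
row: 8 vs 15

buggy=8 correct=15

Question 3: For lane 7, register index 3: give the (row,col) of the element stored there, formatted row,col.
9,7

7: G=1,T=3
[3] (1+8,3*2+1) = (9,7)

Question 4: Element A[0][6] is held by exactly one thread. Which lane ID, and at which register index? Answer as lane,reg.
3,0

r=0→G=0,rhi=0  c=6→T=3,p=0
L=0*4+3=3  i=0*2+0=0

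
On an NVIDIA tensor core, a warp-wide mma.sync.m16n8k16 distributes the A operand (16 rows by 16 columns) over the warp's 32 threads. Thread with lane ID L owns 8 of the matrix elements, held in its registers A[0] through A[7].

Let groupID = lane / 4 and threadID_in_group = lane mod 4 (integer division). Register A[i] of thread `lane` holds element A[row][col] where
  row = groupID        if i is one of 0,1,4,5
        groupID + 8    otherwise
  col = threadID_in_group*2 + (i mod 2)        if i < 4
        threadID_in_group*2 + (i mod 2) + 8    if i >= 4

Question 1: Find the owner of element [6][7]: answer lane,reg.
27,1

r=6→G=6,rhi=0  c=7→chi=0,T=3,p=1
L=6*4+3=27  i=0*4+0*2+1=1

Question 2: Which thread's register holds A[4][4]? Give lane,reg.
r=4→G=4,rhi=0  c=4→chi=0,T=2,p=0
L=4*4+2=18  i=0*4+0*2+0=0

18,0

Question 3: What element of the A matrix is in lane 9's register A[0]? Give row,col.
L=9⇒gr=9>>2=2, th=9&3=1
[0]⇒row 2+0=2  col 1·2+0+0=2

2,2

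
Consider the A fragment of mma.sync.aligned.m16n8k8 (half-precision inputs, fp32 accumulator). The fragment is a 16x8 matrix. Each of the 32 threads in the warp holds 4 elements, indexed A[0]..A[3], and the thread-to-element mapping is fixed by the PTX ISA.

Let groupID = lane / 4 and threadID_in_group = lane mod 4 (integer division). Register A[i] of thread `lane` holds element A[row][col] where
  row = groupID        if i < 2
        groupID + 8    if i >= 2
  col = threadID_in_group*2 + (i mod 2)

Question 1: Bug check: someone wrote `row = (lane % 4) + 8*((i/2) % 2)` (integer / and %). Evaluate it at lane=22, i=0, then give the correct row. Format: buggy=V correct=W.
`(lane % 4) + 8*((i/2) % 2)`[22,0]=>2
lane 22=>22/4=5, 22 mod 4=2
i=0  r:5+0=>5  c:2·2+0=>4
row: 2 vs 5

buggy=2 correct=5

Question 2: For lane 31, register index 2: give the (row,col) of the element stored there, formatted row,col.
lane 31: gid=7 (31/4), tid=3 (31%4)
i=2: r=7+8=15, c=3*2+0=6

15,6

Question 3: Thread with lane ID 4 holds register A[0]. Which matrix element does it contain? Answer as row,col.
1,0

lane 4->4/4=1, 4 mod 4=0
i=0  r:1+0->1  c:2·0+0->0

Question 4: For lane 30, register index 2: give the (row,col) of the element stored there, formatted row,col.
15,4

lane 30: grp=7 (30/4), tig=2 (30%4)
i=2: r=7+8=15, c=2*2+0=4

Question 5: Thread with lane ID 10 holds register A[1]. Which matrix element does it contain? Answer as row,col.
2,5

10: grp=2,tig=2
[1] (2+0,2*2+1) = (2,5)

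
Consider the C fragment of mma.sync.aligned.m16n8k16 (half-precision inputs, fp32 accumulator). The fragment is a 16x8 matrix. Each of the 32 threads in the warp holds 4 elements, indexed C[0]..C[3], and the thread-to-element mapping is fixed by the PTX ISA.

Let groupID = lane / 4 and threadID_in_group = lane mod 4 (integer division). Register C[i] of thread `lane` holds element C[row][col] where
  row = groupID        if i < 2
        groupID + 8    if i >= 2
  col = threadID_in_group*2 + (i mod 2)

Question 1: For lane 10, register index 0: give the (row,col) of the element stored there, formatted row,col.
10: gid=2,tid=2
[0] (2+0,2*2+0) = (2,4)

2,4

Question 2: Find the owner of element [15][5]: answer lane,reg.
r:15=>grp=7,rB=1  c:5=>tig=2,lo=1
L=7*4+2=30  i=1*2+1=3

30,3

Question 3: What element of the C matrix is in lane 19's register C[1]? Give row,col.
lane 19=>19/4=4, 19 mod 4=3
i=1  r:4+0=>4  c:2·3+1=>7

4,7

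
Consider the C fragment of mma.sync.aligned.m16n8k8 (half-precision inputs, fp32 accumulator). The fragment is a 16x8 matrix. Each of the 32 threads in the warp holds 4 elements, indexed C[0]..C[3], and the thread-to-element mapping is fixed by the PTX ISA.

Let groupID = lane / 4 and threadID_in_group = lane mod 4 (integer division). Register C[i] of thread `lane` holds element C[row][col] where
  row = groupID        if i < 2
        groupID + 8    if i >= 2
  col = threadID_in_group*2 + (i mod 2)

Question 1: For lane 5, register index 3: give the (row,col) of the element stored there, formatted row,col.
L=5⇒gr=5>>2=1, th=5&3=1
[3]⇒row 1+8=9  col 1·2+1=3

9,3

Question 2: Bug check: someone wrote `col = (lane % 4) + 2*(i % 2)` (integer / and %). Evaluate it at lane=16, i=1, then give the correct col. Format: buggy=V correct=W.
`(lane % 4) + 2*(i % 2)`[16,1]->2
lane 16->16/4=4, 16 mod 4=0
i=1  r:4+0->4  c:2·0+1->1
col: 2 vs 1

buggy=2 correct=1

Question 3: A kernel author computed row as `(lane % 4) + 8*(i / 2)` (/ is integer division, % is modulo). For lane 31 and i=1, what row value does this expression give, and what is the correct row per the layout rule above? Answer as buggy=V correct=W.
`(lane % 4) + 8*(i / 2)`[31,1]->3
31: gid=7,tid=3
[1] (7+0,3*2+1) = (7,7)
row: 3 vs 7

buggy=3 correct=7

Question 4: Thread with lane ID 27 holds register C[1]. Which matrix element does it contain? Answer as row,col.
6,7

L=27→G=27>>2=6, T=27&3=3
[1]→row 6+0=6  col 3·2+1=7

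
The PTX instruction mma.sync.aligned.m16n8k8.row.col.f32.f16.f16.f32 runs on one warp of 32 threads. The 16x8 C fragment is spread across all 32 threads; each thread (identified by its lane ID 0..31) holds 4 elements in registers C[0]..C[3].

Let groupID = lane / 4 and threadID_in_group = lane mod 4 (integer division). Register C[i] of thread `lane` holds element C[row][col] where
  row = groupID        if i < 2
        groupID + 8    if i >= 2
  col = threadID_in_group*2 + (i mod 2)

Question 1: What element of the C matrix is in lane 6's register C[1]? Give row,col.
L=6->gid=6>>2=1, tid=6&3=2
[1]->row 1+0=1  col 2·2+1=5

1,5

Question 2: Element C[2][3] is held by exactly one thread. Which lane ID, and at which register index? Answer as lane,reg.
r:2=>grp=2,rB=0  c:3=>tig=1,lo=1
L=2*4+1=9  i=0*2+1=1

9,1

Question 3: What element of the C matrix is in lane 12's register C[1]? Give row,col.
3,1

lane 12: grp=3 (12/4), tig=0 (12%4)
i=1: r=3+0=3, c=0*2+1=1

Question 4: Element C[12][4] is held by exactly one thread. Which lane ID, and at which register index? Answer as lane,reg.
18,2

r=12->g=4,rb=1  c=4->t=2,b0=0
L=4*4+2=18  i=1*2+0=2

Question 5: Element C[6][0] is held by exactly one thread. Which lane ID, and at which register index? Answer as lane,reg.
24,0

r=6->g=6,rb=0  c=0->t=0,b0=0
L=6*4+0=24  i=0*2+0=0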